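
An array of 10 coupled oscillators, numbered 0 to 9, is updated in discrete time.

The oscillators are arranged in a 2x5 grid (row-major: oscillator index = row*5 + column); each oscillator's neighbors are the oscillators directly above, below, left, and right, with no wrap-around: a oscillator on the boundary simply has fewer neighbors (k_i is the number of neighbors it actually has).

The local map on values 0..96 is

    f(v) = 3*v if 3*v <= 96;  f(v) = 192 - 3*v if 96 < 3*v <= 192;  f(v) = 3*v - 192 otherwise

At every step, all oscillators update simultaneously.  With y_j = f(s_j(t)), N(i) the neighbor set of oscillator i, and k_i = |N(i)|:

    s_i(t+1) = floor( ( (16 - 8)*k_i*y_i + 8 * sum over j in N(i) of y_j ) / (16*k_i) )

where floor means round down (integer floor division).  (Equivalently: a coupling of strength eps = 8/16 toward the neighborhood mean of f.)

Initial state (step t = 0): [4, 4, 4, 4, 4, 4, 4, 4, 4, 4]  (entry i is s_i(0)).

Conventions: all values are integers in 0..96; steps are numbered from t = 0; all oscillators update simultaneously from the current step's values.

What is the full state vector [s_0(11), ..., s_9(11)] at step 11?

Answer: [84, 84, 84, 84, 84, 84, 84, 84, 84, 84]

Derivation:
t=0: [4, 4, 4, 4, 4, 4, 4, 4, 4, 4]
t=1: [12, 12, 12, 12, 12, 12, 12, 12, 12, 12]
t=2: [36, 36, 36, 36, 36, 36, 36, 36, 36, 36]
t=3: [84, 84, 84, 84, 84, 84, 84, 84, 84, 84]
t=4: [60, 60, 60, 60, 60, 60, 60, 60, 60, 60]
t=5: [12, 12, 12, 12, 12, 12, 12, 12, 12, 12]
t=6: [36, 36, 36, 36, 36, 36, 36, 36, 36, 36]
t=7: [84, 84, 84, 84, 84, 84, 84, 84, 84, 84]
t=8: [60, 60, 60, 60, 60, 60, 60, 60, 60, 60]
t=9: [12, 12, 12, 12, 12, 12, 12, 12, 12, 12]
t=10: [36, 36, 36, 36, 36, 36, 36, 36, 36, 36]
t=11: [84, 84, 84, 84, 84, 84, 84, 84, 84, 84]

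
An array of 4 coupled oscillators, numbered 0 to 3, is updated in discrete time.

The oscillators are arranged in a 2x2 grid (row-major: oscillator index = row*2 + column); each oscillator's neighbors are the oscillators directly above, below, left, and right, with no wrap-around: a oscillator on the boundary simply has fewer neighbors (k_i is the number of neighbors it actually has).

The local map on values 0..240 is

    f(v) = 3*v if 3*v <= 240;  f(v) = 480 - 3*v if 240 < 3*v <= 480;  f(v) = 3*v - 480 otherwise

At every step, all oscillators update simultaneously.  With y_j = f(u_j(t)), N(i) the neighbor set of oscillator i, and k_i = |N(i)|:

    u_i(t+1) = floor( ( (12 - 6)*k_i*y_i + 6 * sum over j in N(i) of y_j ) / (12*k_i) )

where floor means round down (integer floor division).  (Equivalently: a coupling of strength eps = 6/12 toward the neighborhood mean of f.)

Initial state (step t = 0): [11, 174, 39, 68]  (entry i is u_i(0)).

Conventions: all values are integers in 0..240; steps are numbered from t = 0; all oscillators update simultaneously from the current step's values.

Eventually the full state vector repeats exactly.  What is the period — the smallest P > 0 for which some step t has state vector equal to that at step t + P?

Answer: 2
Key observation: The state at step 71, [48, 48, 48, 48], reappears at step 73 — and no state repeats earlier — so the cycle the system enters has period 2.

Derivation:
t=0: [11, 174, 39, 68]
t=1: [56, 80, 117, 141]
t=2: [176, 176, 120, 120]
t=3: [66, 66, 102, 102]
t=4: [192, 192, 180, 180]
t=5: [87, 87, 69, 69]
t=6: [216, 216, 210, 210]
t=7: [163, 163, 154, 154]
t=8: [11, 11, 15, 15]
t=9: [36, 36, 42, 42]
t=10: [112, 112, 121, 121]
t=11: [137, 137, 123, 123]
t=12: [79, 79, 100, 100]
t=13: [222, 222, 194, 194]
t=14: [165, 165, 123, 123]
t=15: [39, 39, 87, 87]
t=16: [142, 142, 193, 193]
t=17: [65, 65, 87, 87]
t=18: [201, 201, 213, 213]
t=19: [132, 132, 150, 150]
t=20: [70, 70, 43, 43]
t=21: [189, 189, 149, 149]
t=22: [73, 73, 46, 46]
t=23: [198, 198, 158, 158]
t=24: [87, 87, 33, 33]
t=25: [189, 189, 129, 129]
t=26: [88, 88, 91, 91]
t=27: [213, 213, 209, 209]
t=28: [156, 156, 150, 150]
t=29: [16, 16, 25, 25]
t=30: [54, 54, 68, 68]
t=31: [172, 172, 193, 193]
t=32: [51, 51, 83, 83]
t=33: [172, 172, 211, 211]
t=34: [65, 65, 123, 123]
t=35: [174, 174, 132, 132]
t=36: [52, 52, 73, 73]
t=37: [171, 171, 203, 203]
t=38: [57, 57, 105, 105]
t=39: [169, 169, 166, 166]
t=40: [24, 24, 20, 20]
t=41: [69, 69, 63, 63]
t=42: [202, 202, 193, 193]
t=43: [119, 119, 105, 105]
t=44: [133, 133, 154, 154]
t=45: [65, 65, 33, 33]
t=46: [171, 171, 123, 123]
t=47: [52, 52, 91, 91]
t=48: [168, 168, 194, 194]
t=49: [43, 43, 82, 82]
t=50: [155, 155, 207, 207]
t=51: [46, 46, 109, 109]
t=52: [141, 141, 149, 149]
t=53: [51, 51, 39, 39]
t=54: [144, 144, 126, 126]
t=55: [61, 61, 88, 88]
t=56: [191, 191, 207, 207]
t=57: [105, 105, 129, 129]
t=58: [147, 147, 111, 111]
t=59: [66, 66, 120, 120]
t=60: [178, 178, 139, 139]
t=61: [56, 56, 60, 60]
t=62: [171, 171, 177, 177]
t=63: [37, 37, 46, 46]
t=64: [117, 117, 131, 131]
t=65: [118, 118, 97, 97]
t=66: [141, 141, 173, 173]
t=67: [52, 52, 43, 43]
t=68: [149, 149, 135, 135]
t=69: [43, 43, 64, 64]
t=70: [144, 144, 176, 176]
t=71: [48, 48, 48, 48]
t=72: [144, 144, 144, 144]
t=73: [48, 48, 48, 48]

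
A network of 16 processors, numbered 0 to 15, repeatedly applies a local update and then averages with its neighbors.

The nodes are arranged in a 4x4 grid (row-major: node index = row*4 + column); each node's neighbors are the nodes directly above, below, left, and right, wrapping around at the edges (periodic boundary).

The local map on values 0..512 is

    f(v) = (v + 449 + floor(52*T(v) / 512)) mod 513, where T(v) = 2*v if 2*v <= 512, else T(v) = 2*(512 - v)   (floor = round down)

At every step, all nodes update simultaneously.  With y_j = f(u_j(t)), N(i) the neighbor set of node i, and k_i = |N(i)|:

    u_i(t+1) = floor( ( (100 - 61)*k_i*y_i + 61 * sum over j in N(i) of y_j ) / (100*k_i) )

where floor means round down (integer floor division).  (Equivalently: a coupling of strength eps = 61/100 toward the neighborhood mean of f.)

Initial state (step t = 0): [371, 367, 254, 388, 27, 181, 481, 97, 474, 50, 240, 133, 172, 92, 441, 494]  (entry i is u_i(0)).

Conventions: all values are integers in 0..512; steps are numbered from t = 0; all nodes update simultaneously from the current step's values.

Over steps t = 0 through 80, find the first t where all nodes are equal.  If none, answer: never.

Simulating step by step:
t=0: [371, 367, 254, 388, 27, 181, 481, 97, 474, 50, 240, 133, 172, 92, 441, 494]  (not all equal)
t=1: [329, 247, 321, 297, 333, 325, 267, 226, 349, 326, 303, 209, 243, 227, 296, 318]  (not all equal)
t=2: [276, 259, 273, 274, 290, 282, 263, 236, 279, 285, 264, 240, 260, 239, 271, 261]  (not all equal)
t=3: [256, 248, 253, 250, 258, 260, 248, 238, 256, 256, 249, 236, 247, 241, 248, 246]  (not all equal)
t=4: [239, 237, 236, 234, 241, 242, 235, 229, 238, 240, 233, 227, 234, 231, 233, 230]  (not all equal)
t=5: [221, 220, 218, 216, 222, 223, 218, 214, 220, 221, 216, 212, 217, 216, 215, 213]  (not all equal)
t=6: [199, 199, 197, 195, 200, 201, 197, 195, 198, 199, 195, 193, 197, 196, 194, 193]  (not all equal)
t=7: [174, 174, 172, 170, 174, 175, 172, 171, 173, 173, 170, 169, 172, 172, 169, 169]  (not all equal)
t=8: [143, 144, 141, 141, 144, 144, 142, 141, 143, 143, 140, 140, 142, 142, 140, 139]  (not all equal)
t=9: [107, 107, 105, 105, 108, 108, 105, 105, 107, 107, 104, 104, 106, 106, 104, 104]  (not all equal)
t=10: [63, 63, 62, 62, 64, 64, 62, 62, 63, 63, 61, 61, 63, 63, 61, 61]  (not all equal)
t=11: [11, 11, 10, 10, 11, 11, 10, 10, 11, 11, 9, 9, 10, 10, 9, 9]  (not all equal)
t=12: [461, 461, 460, 460, 461, 461, 460, 460, 461, 461, 459, 459, 461, 461, 459, 459]  (not all equal)
t=13: [406, 406, 406, 406, 406, 406, 406, 406, 406, 406, 405, 405, 406, 406, 405, 405]  (not all equal)
t=14: [363, 363, 362, 362, 363, 363, 362, 362, 362, 362, 362, 362, 362, 362, 362, 362]  (not all equal)
t=15: [328, 328, 328, 328, 328, 328, 328, 328, 328, 328, 328, 328, 328, 328, 328, 328]  (all equal)

Answer: 15
Key observation: Synchronization is absorbing here: once all nodes are equal they stay equal, and step 15 is the first all-equal step.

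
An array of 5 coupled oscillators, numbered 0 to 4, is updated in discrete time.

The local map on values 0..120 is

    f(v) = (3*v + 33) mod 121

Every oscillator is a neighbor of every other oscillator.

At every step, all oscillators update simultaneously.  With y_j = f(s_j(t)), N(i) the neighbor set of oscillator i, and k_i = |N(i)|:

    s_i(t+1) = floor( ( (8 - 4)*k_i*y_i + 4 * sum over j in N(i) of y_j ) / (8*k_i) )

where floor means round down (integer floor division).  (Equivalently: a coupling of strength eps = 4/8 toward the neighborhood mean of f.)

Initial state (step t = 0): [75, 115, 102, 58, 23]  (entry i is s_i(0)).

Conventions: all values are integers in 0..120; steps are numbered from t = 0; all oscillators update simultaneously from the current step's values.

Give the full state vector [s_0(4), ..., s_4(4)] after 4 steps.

Simulating step by step:
t=0: [75, 115, 102, 58, 23]
t=1: [45, 45, 75, 71, 77]
t=2: [34, 34, 23, 18, 25]
t=3: [45, 45, 78, 73, 81]
t=4: [38, 38, 29, 24, 33]

Answer: [38, 38, 29, 24, 33]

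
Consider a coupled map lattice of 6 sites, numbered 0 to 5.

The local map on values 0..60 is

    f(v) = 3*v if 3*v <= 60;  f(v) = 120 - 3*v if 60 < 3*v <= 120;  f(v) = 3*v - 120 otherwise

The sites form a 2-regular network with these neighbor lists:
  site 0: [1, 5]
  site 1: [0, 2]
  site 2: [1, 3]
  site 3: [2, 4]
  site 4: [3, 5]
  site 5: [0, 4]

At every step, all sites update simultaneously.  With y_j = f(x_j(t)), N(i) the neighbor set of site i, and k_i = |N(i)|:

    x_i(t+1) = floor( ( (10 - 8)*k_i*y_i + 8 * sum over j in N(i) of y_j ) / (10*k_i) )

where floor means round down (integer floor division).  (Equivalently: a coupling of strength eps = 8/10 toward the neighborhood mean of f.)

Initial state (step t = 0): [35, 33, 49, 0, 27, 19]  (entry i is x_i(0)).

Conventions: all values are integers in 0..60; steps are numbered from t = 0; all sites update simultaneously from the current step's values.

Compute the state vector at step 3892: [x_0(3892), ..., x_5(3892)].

Simulating step by step:
t=0: [35, 33, 49, 0, 27, 19]
t=1: [34, 21, 13, 26, 30, 33]
t=2: [34, 34, 47, 36, 31, 23]
t=3: [31, 19, 16, 21, 30, 28]
t=4: [42, 41, 55, 42, 43, 30]
t=5: [14, 21, 12, 22, 16, 12]
t=6: [45, 42, 51, 44, 45, 43]
t=7: [9, 20, 13, 21, 11, 13]
t=8: [45, 38, 54, 40, 45, 31]
t=9: [16, 24, 10, 22, 13, 17]
t=10: [49, 40, 46, 38, 49, 45]
t=11: [11, 18, 6, 19, 13, 24]
t=12: [47, 31, 48, 34, 49, 38]
t=13: [17, 23, 22, 24, 15, 20]
t=14: [54, 52, 50, 49, 52, 50]
t=15: [34, 36, 31, 31, 30, 37]
t=16: [12, 20, 21, 28, 20, 21]
t=17: [54, 49, 49, 54, 49, 49]
t=18: [30, 33, 33, 30, 33, 33]
t=19: [22, 24, 24, 22, 24, 24]
t=20: [49, 50, 50, 49, 50, 50]
t=21: [29, 28, 28, 29, 28, 28]
t=22: [35, 34, 34, 35, 34, 34]
t=23: [17, 16, 16, 17, 16, 16]
t=24: [48, 49, 49, 48, 49, 49]
t=25: [26, 25, 25, 26, 25, 25]
t=26: [44, 43, 43, 44, 43, 43]
t=27: [9, 10, 10, 9, 10, 10]
t=28: [29, 28, 28, 29, 28, 28]

Answer: [29, 28, 28, 29, 28, 28]
Key observation: The state at step 21, [29, 28, 28, 29, 28, 28], reappears at step 28: the system is in a cycle of period 7 from step 21 on.  Therefore the state at step 3892 equals the state at step 21 + ((3892 - 21) mod 7) = 21, which is [29, 28, 28, 29, 28, 28].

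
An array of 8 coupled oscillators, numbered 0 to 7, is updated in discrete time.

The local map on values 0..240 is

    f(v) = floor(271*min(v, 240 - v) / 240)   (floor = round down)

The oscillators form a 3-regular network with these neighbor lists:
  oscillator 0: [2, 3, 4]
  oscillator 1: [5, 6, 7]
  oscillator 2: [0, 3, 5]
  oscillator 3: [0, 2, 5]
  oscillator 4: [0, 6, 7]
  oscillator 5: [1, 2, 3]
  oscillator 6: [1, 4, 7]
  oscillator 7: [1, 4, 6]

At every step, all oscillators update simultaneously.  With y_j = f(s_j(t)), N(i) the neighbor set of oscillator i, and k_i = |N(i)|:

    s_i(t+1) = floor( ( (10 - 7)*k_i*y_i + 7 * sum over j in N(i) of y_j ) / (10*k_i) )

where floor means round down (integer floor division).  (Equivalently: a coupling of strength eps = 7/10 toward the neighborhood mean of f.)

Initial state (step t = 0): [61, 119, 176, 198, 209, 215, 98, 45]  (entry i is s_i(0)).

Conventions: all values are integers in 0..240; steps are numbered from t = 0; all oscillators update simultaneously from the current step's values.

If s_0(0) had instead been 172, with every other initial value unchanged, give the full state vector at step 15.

Simulating step by step:
t=0: [172, 119, 176, 198, 209, 215, 98, 45]
t=1: [58, 84, 56, 55, 65, 67, 84, 80]
t=2: [65, 88, 66, 65, 80, 73, 88, 87]
t=3: [77, 94, 75, 75, 90, 82, 96, 96]
t=4: [88, 103, 86, 86, 100, 91, 105, 105]
t=5: [101, 113, 98, 98, 111, 102, 116, 116]
t=6: [114, 125, 112, 112, 124, 115, 128, 128]
t=7: [127, 127, 127, 127, 127, 127, 127, 127]
t=8: [127, 127, 127, 127, 127, 127, 127, 127]
t=9: [127, 127, 127, 127, 127, 127, 127, 127]
t=10: [127, 127, 127, 127, 127, 127, 127, 127]
t=11: [127, 127, 127, 127, 127, 127, 127, 127]
t=12: [127, 127, 127, 127, 127, 127, 127, 127]
t=13: [127, 127, 127, 127, 127, 127, 127, 127]
t=14: [127, 127, 127, 127, 127, 127, 127, 127]
t=15: [127, 127, 127, 127, 127, 127, 127, 127]

Answer: [127, 127, 127, 127, 127, 127, 127, 127]
Key observation: This trace re-runs the system from the modified initial state.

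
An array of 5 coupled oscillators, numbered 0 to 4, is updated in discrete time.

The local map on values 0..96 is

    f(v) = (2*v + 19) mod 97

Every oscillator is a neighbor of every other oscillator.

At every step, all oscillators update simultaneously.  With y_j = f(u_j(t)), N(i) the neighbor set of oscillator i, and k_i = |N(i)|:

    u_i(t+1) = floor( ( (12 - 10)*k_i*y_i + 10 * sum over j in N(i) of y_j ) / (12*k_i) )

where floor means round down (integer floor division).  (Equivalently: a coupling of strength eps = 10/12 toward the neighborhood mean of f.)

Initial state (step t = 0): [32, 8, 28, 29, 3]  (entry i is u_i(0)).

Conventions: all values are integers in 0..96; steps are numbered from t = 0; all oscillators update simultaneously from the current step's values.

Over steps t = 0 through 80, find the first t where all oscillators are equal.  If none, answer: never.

Simulating step by step:
t=0: [32, 8, 28, 29, 3]  (not all equal)
t=1: [58, 60, 58, 58, 60]  (not all equal)
t=2: [39, 39, 39, 39, 39]  (all equal)

Answer: 2
Key observation: Synchronization is absorbing here: once all oscillators are equal they stay equal, and step 2 is the first all-equal step.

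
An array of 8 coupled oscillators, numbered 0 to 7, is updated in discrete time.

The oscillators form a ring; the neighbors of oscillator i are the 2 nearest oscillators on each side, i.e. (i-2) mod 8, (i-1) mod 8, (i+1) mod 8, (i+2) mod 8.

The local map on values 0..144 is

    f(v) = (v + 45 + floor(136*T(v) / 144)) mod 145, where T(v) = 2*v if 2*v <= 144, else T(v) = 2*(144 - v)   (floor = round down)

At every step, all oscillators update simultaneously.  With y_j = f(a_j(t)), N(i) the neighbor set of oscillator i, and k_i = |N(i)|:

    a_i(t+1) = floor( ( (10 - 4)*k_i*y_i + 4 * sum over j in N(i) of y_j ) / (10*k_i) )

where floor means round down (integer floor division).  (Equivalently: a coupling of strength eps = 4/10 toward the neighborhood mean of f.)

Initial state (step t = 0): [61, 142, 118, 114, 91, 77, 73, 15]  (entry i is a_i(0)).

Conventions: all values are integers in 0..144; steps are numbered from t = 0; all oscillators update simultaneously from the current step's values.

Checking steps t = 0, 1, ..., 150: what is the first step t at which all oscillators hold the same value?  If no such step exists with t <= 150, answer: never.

Simulating step by step:
t=0: [61, 142, 118, 114, 91, 77, 73, 15]  (not all equal)
t=1: [76, 57, 68, 72, 89, 97, 100, 85]  (not all equal)
t=2: [96, 78, 94, 98, 92, 88, 87, 91]  (not all equal)
t=3: [89, 96, 89, 87, 89, 91, 92, 92]  (not all equal)
t=4: [91, 88, 91, 92, 91, 91, 90, 89]  (not all equal)
t=5: [91, 92, 91, 90, 91, 91, 91, 91]  (not all equal)
t=6: [90, 90, 91, 91, 91, 91, 91, 90]  (not all equal)
t=7: [91, 91, 91, 91, 91, 91, 91, 91]  (all equal)

Answer: 7
Key observation: Synchronization is absorbing here: once all oscillators are equal they stay equal, and step 7 is the first all-equal step.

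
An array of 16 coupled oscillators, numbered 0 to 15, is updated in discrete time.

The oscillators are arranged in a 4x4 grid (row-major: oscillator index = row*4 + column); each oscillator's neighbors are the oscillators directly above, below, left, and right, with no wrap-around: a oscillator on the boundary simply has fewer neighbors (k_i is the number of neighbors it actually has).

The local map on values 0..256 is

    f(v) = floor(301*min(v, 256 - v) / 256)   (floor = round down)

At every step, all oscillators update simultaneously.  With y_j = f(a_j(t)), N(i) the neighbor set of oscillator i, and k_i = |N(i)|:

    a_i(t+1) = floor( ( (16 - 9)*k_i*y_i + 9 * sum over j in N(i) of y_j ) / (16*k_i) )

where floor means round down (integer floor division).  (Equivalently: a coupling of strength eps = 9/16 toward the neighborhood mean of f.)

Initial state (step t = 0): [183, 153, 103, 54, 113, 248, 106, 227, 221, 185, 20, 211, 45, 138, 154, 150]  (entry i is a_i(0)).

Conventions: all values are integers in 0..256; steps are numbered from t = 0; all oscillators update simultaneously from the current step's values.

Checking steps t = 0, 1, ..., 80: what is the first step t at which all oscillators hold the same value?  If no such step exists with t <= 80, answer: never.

Answer: never
Key observation: The state at step 21 reappears at step 25 — the system is in a cycle of period 4 from step 21 on.  No step 0..25 is synchronized, and the cycle repeats forever, so no step up to 80 (or ever) has all oscillators equal.

Derivation:
t=0: [183, 153, 103, 54, 113, 248, 106, 227, 221, 185, 20, 211, 45, 138, 154, 150]  (not all equal)
t=1: [108, 93, 110, 71, 83, 68, 80, 59, 68, 65, 63, 56, 73, 108, 105, 102]  (not all equal)
t=2: [113, 110, 110, 92, 95, 87, 90, 75, 82, 83, 82, 77, 94, 108, 113, 104]  (not all equal)
t=3: [125, 124, 120, 108, 110, 106, 104, 95, 101, 101, 101, 96, 110, 118, 122, 115]  (not all equal)
t=4: [140, 140, 135, 126, 129, 126, 122, 116, 122, 121, 121, 117, 128, 133, 135, 130]  (not all equal)
t=5: [139, 139, 142, 142, 145, 144, 142, 139, 145, 143, 141, 139, 146, 144, 143, 143]  (not all equal)
t=6: [135, 135, 134, 134, 131, 132, 134, 135, 130, 131, 134, 135, 129, 131, 132, 133]  (not all equal)
t=7: [143, 142, 142, 142, 145, 144, 143, 142, 147, 145, 143, 142, 147, 146, 144, 143]  (not all equal)
t=8: [132, 133, 133, 134, 130, 131, 132, 133, 128, 130, 131, 133, 128, 129, 131, 132]  (not all equal)
t=9: [145, 144, 144, 143, 147, 146, 145, 144, 149, 147, 145, 144, 149, 148, 146, 145]  (not all equal)
t=10: [129, 130, 131, 131, 128, 129, 130, 131, 126, 127, 129, 130, 125, 126, 128, 130]  (not all equal)
t=11: [149, 148, 146, 146, 149, 148, 147, 146, 148, 148, 148, 147, 147, 148, 149, 148]  (not all equal)
t=12: [125, 126, 128, 129, 125, 126, 127, 128, 126, 126, 126, 127, 126, 126, 125, 126]  (not all equal)
t=13: [146, 148, 149, 149, 146, 147, 149, 149, 147, 148, 148, 148, 148, 147, 147, 147]  (not all equal)
t=14: [128, 126, 125, 125, 128, 127, 125, 125, 127, 126, 126, 126, 127, 127, 127, 127]  (not all equal)
t=15: [149, 148, 146, 146, 149, 148, 146, 146, 149, 148, 147, 147, 149, 148, 148, 148]  (not all equal)
t=16: [125, 126, 128, 129, 125, 126, 128, 128, 125, 126, 127, 127, 125, 125, 126, 126]  (not all equal)
t=17: [146, 148, 149, 149, 146, 148, 149, 149, 146, 147, 148, 149, 146, 146, 147, 148]  (not all equal)
t=18: [128, 126, 125, 125, 128, 126, 125, 125, 128, 127, 126, 125, 129, 128, 127, 126]  (not all equal)
t=19: [149, 148, 146, 146, 149, 148, 146, 146, 149, 149, 147, 146, 149, 149, 148, 147]  (not all equal)
t=20: [125, 126, 128, 129, 125, 126, 128, 129, 125, 125, 127, 128, 125, 125, 126, 127]  (not all equal)
t=21: [146, 148, 149, 149, 146, 147, 149, 149, 146, 146, 148, 149, 146, 146, 148, 149]  (not all equal)
t=22: [128, 126, 125, 125, 128, 127, 125, 125, 129, 128, 126, 125, 129, 128, 126, 125]  (not all equal)
t=23: [149, 148, 146, 146, 149, 148, 146, 146, 149, 149, 147, 146, 149, 149, 148, 146]  (not all equal)
t=24: [125, 126, 128, 129, 125, 126, 128, 129, 125, 125, 127, 128, 125, 125, 126, 128]  (not all equal)
t=25: [146, 148, 149, 149, 146, 147, 149, 149, 146, 146, 148, 149, 146, 146, 148, 149]  (not all equal)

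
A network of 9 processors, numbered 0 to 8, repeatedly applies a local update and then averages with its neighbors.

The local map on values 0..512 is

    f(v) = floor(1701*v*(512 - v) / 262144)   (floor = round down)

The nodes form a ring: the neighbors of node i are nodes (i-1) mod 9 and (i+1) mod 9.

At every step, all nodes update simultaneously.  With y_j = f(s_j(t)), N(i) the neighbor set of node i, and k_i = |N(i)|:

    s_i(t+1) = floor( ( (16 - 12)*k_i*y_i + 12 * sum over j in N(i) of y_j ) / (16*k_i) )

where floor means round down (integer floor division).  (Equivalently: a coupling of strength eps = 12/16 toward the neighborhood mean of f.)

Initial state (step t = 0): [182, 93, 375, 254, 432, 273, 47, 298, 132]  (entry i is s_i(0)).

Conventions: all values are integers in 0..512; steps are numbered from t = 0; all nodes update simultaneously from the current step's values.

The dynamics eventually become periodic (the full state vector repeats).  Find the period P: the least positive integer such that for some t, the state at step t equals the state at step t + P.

Simulating step by step:
t=0: [182, 93, 375, 254, 432, 273, 47, 298, 132]
t=1: [313, 333, 337, 315, 374, 242, 348, 278, 382]
t=2: [366, 391, 391, 369, 392, 369, 409, 365, 390]
t=3: [316, 321, 319, 314, 332, 302, 327, 304, 337]
t=4: [392, 399, 399, 395, 402, 394, 405, 392, 399]
t=5: [295, 296, 294, 291, 296, 287, 297, 291, 301]
t=6: [413, 414, 415, 415, 417, 415, 417, 414, 415]
t=7: [262, 263, 261, 259, 260, 258, 260, 260, 263]
t=8: [424, 424, 424, 425, 425, 425, 425, 424, 424]
t=9: [242, 242, 240, 240, 239, 239, 240, 240, 242]
t=10: [423, 423, 423, 423, 423, 423, 423, 423, 423]
t=11: [244, 244, 244, 244, 244, 244, 244, 244, 244]
t=12: [424, 424, 424, 424, 424, 424, 424, 424, 424]
t=13: [242, 242, 242, 242, 242, 242, 242, 242, 242]
t=14: [423, 423, 423, 423, 423, 423, 423, 423, 423]

Answer: 4
Key observation: The state at step 10, [423, 423, 423, 423, 423, 423, 423, 423, 423], reappears at step 14 — and no state repeats earlier — so the cycle the system enters has period 4.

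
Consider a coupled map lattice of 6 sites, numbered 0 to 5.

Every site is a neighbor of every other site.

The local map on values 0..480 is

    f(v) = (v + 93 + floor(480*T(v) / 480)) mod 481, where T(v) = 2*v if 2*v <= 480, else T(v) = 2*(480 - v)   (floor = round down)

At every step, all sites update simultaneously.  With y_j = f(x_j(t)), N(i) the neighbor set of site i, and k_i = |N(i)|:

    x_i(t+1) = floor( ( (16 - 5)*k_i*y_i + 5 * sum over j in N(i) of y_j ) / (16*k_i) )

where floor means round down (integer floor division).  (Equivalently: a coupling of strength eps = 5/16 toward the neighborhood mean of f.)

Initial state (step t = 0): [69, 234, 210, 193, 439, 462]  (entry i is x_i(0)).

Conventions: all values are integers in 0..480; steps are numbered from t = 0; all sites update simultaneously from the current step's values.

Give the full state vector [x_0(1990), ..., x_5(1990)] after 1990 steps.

Answer: [280, 280, 280, 280, 280, 280]
Key observation: The state at step 16, [280, 280, 280, 280, 280, 280], reappears at step 18: the system is in a cycle of period 2 from step 16 on.  Therefore the state at step 1990 equals the state at step 16 + ((1990 - 16) mod 2) = 16, which is [280, 280, 280, 280, 280, 280].

Derivation:
t=0: [69, 234, 210, 193, 439, 462]
t=1: [268, 276, 231, 200, 163, 149]
t=2: [269, 264, 270, 212, 142, 116]
t=3: [291, 295, 291, 257, 126, 378]
t=4: [289, 286, 289, 310, 408, 234]
t=5: [276, 278, 276, 263, 202, 295]
t=6: [290, 289, 290, 298, 241, 278]
t=7: [285, 286, 285, 280, 316, 292]
t=8: [284, 284, 284, 288, 265, 280]
t=9: [289, 289, 289, 286, 301, 291]
t=10: [282, 282, 282, 284, 274, 281]
t=11: [290, 290, 290, 289, 295, 291]
t=12: [281, 281, 281, 282, 278, 281]
t=13: [291, 291, 291, 290, 293, 291]
t=14: [280, 280, 280, 281, 279, 280]
t=15: [292, 292, 292, 291, 292, 292]
t=16: [280, 280, 280, 280, 280, 280]
t=17: [292, 292, 292, 292, 292, 292]
t=18: [280, 280, 280, 280, 280, 280]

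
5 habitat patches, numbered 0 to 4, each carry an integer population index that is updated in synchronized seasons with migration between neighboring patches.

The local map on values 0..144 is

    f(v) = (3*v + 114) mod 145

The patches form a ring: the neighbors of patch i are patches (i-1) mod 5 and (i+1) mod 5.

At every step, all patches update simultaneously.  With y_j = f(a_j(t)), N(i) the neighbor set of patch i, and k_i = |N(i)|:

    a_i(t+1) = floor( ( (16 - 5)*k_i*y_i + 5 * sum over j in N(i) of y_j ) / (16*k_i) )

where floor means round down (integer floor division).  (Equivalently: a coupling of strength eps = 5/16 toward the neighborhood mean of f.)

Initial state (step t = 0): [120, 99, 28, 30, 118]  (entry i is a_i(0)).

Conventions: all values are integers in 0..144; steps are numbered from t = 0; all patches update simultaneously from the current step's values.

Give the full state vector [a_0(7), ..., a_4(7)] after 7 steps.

Simulating step by step:
t=0: [120, 99, 28, 30, 118]
t=1: [50, 97, 64, 54, 38]
t=2: [112, 100, 49, 105, 96]
t=3: [47, 105, 120, 131, 101]
t=4: [117, 118, 59, 75, 115]
t=5: [29, 27, 13, 37, 28]
t=6: [54, 44, 25, 64, 57]
t=7: [127, 96, 48, 39, 119]

Answer: [127, 96, 48, 39, 119]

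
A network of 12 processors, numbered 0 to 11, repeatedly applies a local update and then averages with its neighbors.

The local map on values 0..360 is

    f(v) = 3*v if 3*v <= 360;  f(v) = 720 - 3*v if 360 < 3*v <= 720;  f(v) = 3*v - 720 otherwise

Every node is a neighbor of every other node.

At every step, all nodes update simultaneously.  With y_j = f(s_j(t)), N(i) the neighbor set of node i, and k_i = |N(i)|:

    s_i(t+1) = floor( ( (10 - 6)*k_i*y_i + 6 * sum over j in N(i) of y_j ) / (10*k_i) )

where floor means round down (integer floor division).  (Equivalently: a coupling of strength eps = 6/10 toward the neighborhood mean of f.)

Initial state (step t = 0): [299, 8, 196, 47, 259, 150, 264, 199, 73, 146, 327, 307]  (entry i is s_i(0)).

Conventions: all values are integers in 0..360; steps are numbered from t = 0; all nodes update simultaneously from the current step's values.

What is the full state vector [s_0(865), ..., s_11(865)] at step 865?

Answer: [183, 197, 198, 199, 198, 188, 194, 198, 186, 200, 185, 199]
Key observation: The state at step 21, [294, 308, 309, 310, 309, 299, 305, 309, 297, 311, 296, 310], reappears at step 24: the system is in a cycle of period 3 from step 21 on.  Therefore the state at step 865 equals the state at step 21 + ((865 - 21) mod 3) = 22, which is [183, 197, 198, 199, 198, 188, 194, 198, 186, 200, 185, 199].

Derivation:
t=0: [299, 8, 196, 47, 259, 150, 264, 199, 73, 146, 327, 307]
t=1: [168, 115, 152, 155, 126, 200, 131, 149, 182, 204, 197, 176]
t=2: [224, 268, 240, 237, 267, 191, 262, 244, 209, 187, 194, 216]
t=3: [66, 78, 49, 52, 77, 100, 72, 53, 81, 104, 97, 74]
t=4: [216, 228, 198, 201, 227, 251, 222, 202, 231, 255, 248, 224]
t=5: [64, 52, 83, 80, 53, 51, 58, 79, 49, 55, 48, 56]
t=6: [185, 173, 205, 202, 174, 171, 179, 201, 169, 176, 168, 177]
t=7: [171, 183, 150, 153, 182, 186, 177, 154, 188, 180, 189, 179]
t=8: [200, 188, 222, 219, 189, 184, 194, 218, 182, 191, 181, 192]
t=9: [126, 138, 103, 106, 137, 143, 132, 107, 145, 135, 146, 134]
t=10: [321, 308, 309, 312, 309, 303, 314, 313, 301, 311, 300, 312]
t=11: [220, 206, 207, 210, 207, 201, 213, 211, 199, 209, 198, 210]
t=12: [84, 98, 97, 94, 97, 104, 91, 93, 106, 95, 107, 94]
t=13: [276, 291, 290, 287, 290, 297, 284, 286, 299, 288, 300, 287]
t=14: [134, 150, 149, 146, 149, 156, 142, 145, 158, 147, 159, 146]
t=15: [289, 273, 274, 277, 274, 266, 281, 278, 264, 276, 263, 277]
t=16: [118, 101, 102, 105, 102, 94, 109, 106, 92, 104, 91, 105]
t=17: [323, 305, 306, 309, 306, 298, 314, 310, 296, 308, 295, 309]
t=18: [216, 198, 199, 202, 199, 190, 207, 203, 188, 201, 187, 202]
t=19: [104, 123, 122, 119, 122, 131, 114, 118, 133, 120, 134, 119]
t=20: [331, 345, 346, 347, 346, 336, 342, 346, 334, 348, 333, 347]
t=21: [294, 308, 309, 310, 309, 299, 305, 309, 297, 311, 296, 310]
t=22: [183, 197, 198, 199, 198, 188, 194, 198, 186, 200, 185, 199]
t=23: [149, 135, 134, 133, 134, 144, 138, 134, 146, 132, 147, 133]
t=24: [294, 308, 309, 310, 309, 299, 305, 309, 297, 311, 296, 310]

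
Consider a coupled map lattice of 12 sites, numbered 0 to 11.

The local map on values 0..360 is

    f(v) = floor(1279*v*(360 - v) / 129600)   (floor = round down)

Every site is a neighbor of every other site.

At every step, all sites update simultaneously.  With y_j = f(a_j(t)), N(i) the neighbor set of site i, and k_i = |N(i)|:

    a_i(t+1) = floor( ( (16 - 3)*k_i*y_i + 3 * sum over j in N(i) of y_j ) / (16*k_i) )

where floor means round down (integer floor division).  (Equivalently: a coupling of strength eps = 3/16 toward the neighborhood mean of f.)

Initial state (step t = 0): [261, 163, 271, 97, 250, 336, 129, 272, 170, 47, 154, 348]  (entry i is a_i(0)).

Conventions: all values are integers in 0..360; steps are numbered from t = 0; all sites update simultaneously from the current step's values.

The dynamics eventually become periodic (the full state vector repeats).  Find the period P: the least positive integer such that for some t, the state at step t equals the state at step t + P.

Answer: 8
Key observation: The state at step 35, [319, 319, 319, 319, 319, 319, 319, 319, 319, 319, 319, 319], reappears at step 43 — and no state repeats earlier — so the cycle the system enters has period 8.

Derivation:
t=0: [261, 163, 271, 97, 250, 336, 129, 272, 170, 47, 154, 348]
t=1: [249, 298, 236, 246, 262, 109, 280, 234, 299, 162, 295, 79]
t=2: [266, 195, 279, 269, 251, 265, 226, 281, 192, 301, 200, 224]
t=3: [249, 306, 231, 245, 268, 251, 291, 228, 306, 193, 304, 292]
t=4: [265, 178, 282, 269, 242, 263, 206, 284, 178, 301, 182, 203]
t=5: [251, 308, 227, 246, 278, 254, 303, 224, 308, 193, 308, 304]
t=6: [261, 172, 283, 266, 225, 257, 182, 285, 172, 300, 172, 180]
t=7: [258, 309, 226, 251, 293, 263, 309, 222, 309, 196, 309, 309]
t=8: [251, 168, 282, 260, 198, 245, 168, 285, 168, 297, 168, 168]
t=9: [271, 309, 229, 260, 307, 277, 309, 223, 309, 202, 309, 309]
t=10: [233, 167, 279, 247, 171, 223, 167, 283, 167, 293, 167, 167]
t=11: [290, 311, 235, 276, 311, 297, 311, 229, 311, 211, 311, 311]
t=12: [200, 160, 270, 222, 160, 187, 160, 276, 160, 287, 160, 160]
t=13: [310, 310, 249, 299, 310, 313, 310, 241, 310, 223, 310, 310]
t=14: [159, 159, 254, 180, 159, 153, 159, 263, 159, 277, 159, 159]
t=15: [311, 311, 271, 314, 311, 309, 311, 260, 311, 240, 311, 311]
t=16: [155, 155, 225, 149, 155, 159, 155, 239, 155, 262, 155, 155]
t=17: [311, 311, 300, 308, 311, 312, 311, 288, 311, 263, 311, 311]
t=18: [153, 153, 174, 159, 153, 150, 153, 196, 153, 233, 153, 153]
t=19: [311, 311, 317, 314, 311, 310, 311, 315, 311, 295, 311, 311]
t=20: [150, 150, 137, 143, 150, 151, 150, 141, 150, 181, 150, 150]
t=21: [309, 309, 302, 306, 309, 310, 309, 305, 309, 317, 309, 309]
t=22: [155, 155, 168, 161, 155, 152, 155, 163, 155, 138, 155, 155]
t=23: [312, 312, 316, 315, 312, 312, 312, 315, 312, 304, 312, 312]
t=24: [146, 146, 138, 140, 146, 146, 146, 140, 146, 163, 146, 146]
t=25: [307, 307, 303, 303, 307, 307, 307, 303, 307, 314, 307, 307]
t=26: [160, 160, 168, 168, 160, 160, 160, 168, 160, 145, 160, 160]
t=27: [315, 315, 317, 317, 315, 315, 315, 317, 315, 308, 315, 315]
t=28: [139, 139, 135, 135, 139, 139, 139, 135, 139, 154, 139, 139]
t=29: [302, 302, 299, 299, 302, 302, 302, 299, 302, 310, 302, 302]
t=30: [172, 172, 177, 177, 172, 172, 172, 177, 172, 156, 172, 172]
t=31: [318, 318, 318, 318, 318, 318, 318, 318, 318, 314, 318, 318]
t=32: [131, 131, 131, 131, 131, 131, 131, 131, 131, 139, 131, 131]
t=33: [296, 296, 296, 296, 296, 296, 296, 296, 296, 301, 296, 296]
t=34: [185, 185, 185, 185, 185, 185, 185, 185, 185, 177, 185, 185]
t=35: [319, 319, 319, 319, 319, 319, 319, 319, 319, 319, 319, 319]
t=36: [129, 129, 129, 129, 129, 129, 129, 129, 129, 129, 129, 129]
t=37: [294, 294, 294, 294, 294, 294, 294, 294, 294, 294, 294, 294]
t=38: [191, 191, 191, 191, 191, 191, 191, 191, 191, 191, 191, 191]
t=39: [318, 318, 318, 318, 318, 318, 318, 318, 318, 318, 318, 318]
t=40: [131, 131, 131, 131, 131, 131, 131, 131, 131, 131, 131, 131]
t=41: [296, 296, 296, 296, 296, 296, 296, 296, 296, 296, 296, 296]
t=42: [186, 186, 186, 186, 186, 186, 186, 186, 186, 186, 186, 186]
t=43: [319, 319, 319, 319, 319, 319, 319, 319, 319, 319, 319, 319]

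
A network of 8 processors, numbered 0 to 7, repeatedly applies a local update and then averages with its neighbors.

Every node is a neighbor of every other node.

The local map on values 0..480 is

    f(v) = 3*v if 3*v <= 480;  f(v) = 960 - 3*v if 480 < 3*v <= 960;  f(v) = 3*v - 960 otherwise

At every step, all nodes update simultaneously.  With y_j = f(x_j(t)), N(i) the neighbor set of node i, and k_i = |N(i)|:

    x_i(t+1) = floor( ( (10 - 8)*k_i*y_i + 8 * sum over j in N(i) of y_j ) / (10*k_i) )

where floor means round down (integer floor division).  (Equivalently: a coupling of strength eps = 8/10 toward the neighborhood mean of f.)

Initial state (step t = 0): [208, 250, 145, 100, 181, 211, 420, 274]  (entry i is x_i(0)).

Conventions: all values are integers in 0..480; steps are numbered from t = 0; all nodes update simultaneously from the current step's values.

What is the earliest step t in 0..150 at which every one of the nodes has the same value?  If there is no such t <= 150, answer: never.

Simulating step by step:
t=0: [208, 250, 145, 100, 181, 211, 420, 274]  (not all equal)
t=1: [310, 299, 318, 307, 317, 309, 307, 293]  (not all equal)
t=2: [36, 39, 34, 37, 35, 37, 37, 41]  (not all equal)
t=3: [110, 111, 110, 111, 110, 111, 111, 112]  (not all equal)
t=4: [332, 332, 332, 332, 332, 332, 332, 332]  (all equal)

Answer: 4
Key observation: Synchronization is absorbing here: once all nodes are equal they stay equal, and step 4 is the first all-equal step.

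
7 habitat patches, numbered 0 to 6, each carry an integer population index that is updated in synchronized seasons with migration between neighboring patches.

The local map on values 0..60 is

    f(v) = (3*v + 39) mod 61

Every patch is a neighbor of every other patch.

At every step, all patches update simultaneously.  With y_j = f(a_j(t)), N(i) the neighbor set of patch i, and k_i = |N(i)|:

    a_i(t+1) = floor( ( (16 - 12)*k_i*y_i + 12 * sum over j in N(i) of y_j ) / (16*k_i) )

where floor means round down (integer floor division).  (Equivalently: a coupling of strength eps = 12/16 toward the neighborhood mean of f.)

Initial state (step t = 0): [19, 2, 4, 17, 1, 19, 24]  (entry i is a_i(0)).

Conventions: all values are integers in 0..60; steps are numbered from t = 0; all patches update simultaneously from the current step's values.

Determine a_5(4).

Answer: a_5(4) = 13

Derivation:
t=0: [19, 2, 4, 17, 1, 19, 24]
t=1: [40, 41, 42, 39, 41, 40, 42]
t=2: [38, 39, 39, 38, 39, 38, 39]
t=3: [32, 32, 32, 32, 32, 32, 32]
t=4: [13, 13, 13, 13, 13, 13, 13]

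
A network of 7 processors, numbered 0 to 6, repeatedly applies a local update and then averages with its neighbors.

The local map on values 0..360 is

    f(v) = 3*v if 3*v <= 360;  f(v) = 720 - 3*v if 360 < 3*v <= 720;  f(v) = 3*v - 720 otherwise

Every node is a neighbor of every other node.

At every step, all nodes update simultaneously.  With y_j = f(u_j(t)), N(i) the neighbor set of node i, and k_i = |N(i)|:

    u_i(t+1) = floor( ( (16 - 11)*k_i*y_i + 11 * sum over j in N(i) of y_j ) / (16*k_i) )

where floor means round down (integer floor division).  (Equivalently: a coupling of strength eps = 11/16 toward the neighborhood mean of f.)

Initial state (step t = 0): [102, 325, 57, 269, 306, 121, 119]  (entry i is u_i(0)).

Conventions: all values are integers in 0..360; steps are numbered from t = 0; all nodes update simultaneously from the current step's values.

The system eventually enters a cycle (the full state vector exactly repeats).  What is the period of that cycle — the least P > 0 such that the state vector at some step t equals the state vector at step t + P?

Answer: 4
Key observation: The state at step 9, [135, 135, 135, 135, 135, 135, 135], reappears at step 13 — and no state repeats earlier — so the cycle the system enters has period 4.

Derivation:
t=0: [102, 325, 57, 269, 306, 121, 119]
t=1: [258, 248, 232, 215, 237, 269, 269]
t=2: [51, 46, 46, 56, 43, 58, 58]
t=3: [153, 150, 150, 156, 148, 157, 157]
t=4: [261, 262, 262, 259, 263, 258, 258]
t=5: [61, 62, 62, 60, 62, 59, 59]
t=6: [182, 182, 182, 181, 182, 181, 181]
t=7: [175, 175, 175, 175, 175, 175, 175]
t=8: [195, 195, 195, 195, 195, 195, 195]
t=9: [135, 135, 135, 135, 135, 135, 135]
t=10: [315, 315, 315, 315, 315, 315, 315]
t=11: [225, 225, 225, 225, 225, 225, 225]
t=12: [45, 45, 45, 45, 45, 45, 45]
t=13: [135, 135, 135, 135, 135, 135, 135]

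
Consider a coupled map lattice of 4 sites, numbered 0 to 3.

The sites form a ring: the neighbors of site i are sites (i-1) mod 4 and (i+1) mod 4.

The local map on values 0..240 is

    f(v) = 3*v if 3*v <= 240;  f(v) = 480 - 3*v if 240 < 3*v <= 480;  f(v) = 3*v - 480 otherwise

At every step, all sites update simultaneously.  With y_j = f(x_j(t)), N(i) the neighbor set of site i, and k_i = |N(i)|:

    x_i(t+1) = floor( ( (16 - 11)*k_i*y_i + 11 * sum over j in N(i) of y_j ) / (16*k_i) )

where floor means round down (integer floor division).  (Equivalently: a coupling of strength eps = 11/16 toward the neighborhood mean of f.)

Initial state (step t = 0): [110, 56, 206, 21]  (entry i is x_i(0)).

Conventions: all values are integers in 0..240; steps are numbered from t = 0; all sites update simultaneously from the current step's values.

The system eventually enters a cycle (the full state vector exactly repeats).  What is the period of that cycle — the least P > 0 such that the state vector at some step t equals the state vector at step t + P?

Simulating step by step:
t=0: [110, 56, 206, 21]
t=1: [126, 151, 122, 118]
t=2: [84, 82, 88, 113]
t=3: [200, 225, 196, 196]
t=4: [141, 139, 137, 112]
t=5: [88, 63, 92, 88]
t=6: [206, 203, 202, 211]
t=7: [140, 131, 136, 138]
t=8: [71, 72, 75, 66]
t=9: [208, 218, 212, 212]
t=10: [158, 157, 162, 151]
t=11: [14, 6, 14, 12]
t=12: [31, 34, 31, 40]
t=13: [105, 95, 105, 101]
t=14: [179, 174, 179, 168]
t=15: [40, 52, 40, 46]
t=16: [138, 131, 138, 125]
t=17: [86, 72, 86, 78]
t=18: [224, 220, 224, 225]
t=19: [188, 188, 188, 192]
t=20: [88, 84, 88, 87]
t=21: [221, 219, 221, 216]
t=22: [175, 181, 175, 178]
t=23: [54, 50, 54, 47]
t=24: [150, 158, 150, 155]
t=25: [16, 22, 16, 25]
t=26: [63, 53, 63, 56]
t=27: [171, 179, 171, 182]
t=28: [52, 40, 52, 43]
t=29: [134, 144, 134, 147]
t=30: [54, 68, 54, 65]
t=31: [187, 175, 187, 172]
t=32: [53, 69, 53, 66]
t=33: [188, 174, 188, 171]
t=34: [52, 70, 52, 68]
t=35: [191, 172, 191, 171]
t=36: [52, 75, 52, 74]
t=37: [202, 177, 202, 176]
t=38: [73, 102, 73, 101]
t=39: [189, 204, 189, 205]
t=40: [118, 101, 118, 102]
t=41: [160, 141, 160, 141]
t=42: [39, 17, 39, 17]
t=43: [71, 96, 71, 96]
t=44: [198, 206, 198, 206]
t=45: [130, 121, 130, 121]
t=46: [108, 98, 108, 98]
t=47: [176, 165, 176, 165]
t=48: [25, 37, 25, 37]
t=49: [99, 86, 99, 86]
t=50: [209, 195, 209, 195]
t=51: [118, 133, 118, 133]
t=52: [95, 111, 95, 111]
t=53: [162, 180, 162, 180]
t=54: [43, 22, 43, 22]
t=55: [85, 109, 85, 109]
t=56: [175, 202, 175, 202]
t=57: [100, 70, 100, 70]
t=58: [200, 189, 200, 189]
t=59: [97, 109, 97, 109]
t=60: [164, 177, 164, 177]
t=61: [38, 24, 38, 24]
t=62: [85, 100, 85, 100]
t=63: [194, 210, 194, 210]
t=64: [135, 117, 135, 117]
t=65: [112, 91, 112, 91]
t=66: [187, 163, 187, 163]
t=67: [31, 58, 31, 58]
t=68: [148, 118, 148, 118]
t=69: [97, 64, 97, 64]
t=70: [191, 189, 191, 189]
t=71: [88, 91, 88, 91]
t=72: [209, 213, 209, 213]
t=73: [155, 150, 155, 150]
t=74: [25, 19, 25, 19]
t=75: [62, 69, 62, 69]
t=76: [200, 192, 200, 192]
t=77: [103, 112, 103, 112]
t=78: [152, 162, 152, 162]
t=79: [11, 18, 11, 18]
t=80: [47, 39, 47, 39]
t=81: [124, 133, 124, 133]
t=82: [89, 99, 89, 99]
t=83: [192, 203, 192, 203]
t=84: [118, 106, 118, 106]
t=85: [150, 137, 150, 137]
t=86: [56, 42, 56, 42]
t=87: [139, 154, 139, 154]
t=88: [32, 48, 32, 48]
t=89: [129, 111, 129, 111]
t=90: [130, 109, 130, 109]
t=91: [133, 109, 133, 109]
t=92: [130, 103, 130, 103]
t=93: [145, 115, 145, 115]
t=94: [106, 73, 106, 73]
t=95: [201, 179, 201, 179]
t=96: [77, 102, 77, 102]
t=97: [191, 213, 191, 213]
t=98: [138, 113, 138, 113]
t=99: [117, 89, 117, 89]
t=100: [186, 155, 186, 155]
t=101: [34, 58, 34, 58]
t=102: [151, 124, 151, 124]
t=103: [82, 52, 82, 52]
t=104: [180, 209, 180, 209]
t=105: [119, 87, 119, 87]
t=106: [189, 153, 189, 153]
t=107: [41, 66, 41, 66]
t=108: [174, 146, 174, 146]
t=109: [42, 42, 42, 42]
t=110: [126, 126, 126, 126]
t=111: [102, 102, 102, 102]
t=112: [174, 174, 174, 174]
t=113: [42, 42, 42, 42]

Answer: 4
Key observation: The state at step 109, [42, 42, 42, 42], reappears at step 113 — and no state repeats earlier — so the cycle the system enters has period 4.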